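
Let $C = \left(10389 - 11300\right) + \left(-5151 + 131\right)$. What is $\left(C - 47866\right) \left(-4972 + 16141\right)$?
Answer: $-600858693$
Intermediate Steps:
$C = -5931$ ($C = -911 - 5020 = -5931$)
$\left(C - 47866\right) \left(-4972 + 16141\right) = \left(-5931 - 47866\right) \left(-4972 + 16141\right) = \left(-53797\right) 11169 = -600858693$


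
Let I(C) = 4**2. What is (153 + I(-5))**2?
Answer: 28561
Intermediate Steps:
I(C) = 16
(153 + I(-5))**2 = (153 + 16)**2 = 169**2 = 28561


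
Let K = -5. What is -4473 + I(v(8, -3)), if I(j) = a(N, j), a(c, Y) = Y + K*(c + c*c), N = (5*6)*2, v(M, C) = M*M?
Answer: -22709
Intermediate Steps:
v(M, C) = M²
N = 60 (N = 30*2 = 60)
a(c, Y) = Y - 5*c - 5*c² (a(c, Y) = Y - 5*(c + c*c) = Y - 5*(c + c²) = Y + (-5*c - 5*c²) = Y - 5*c - 5*c²)
I(j) = -18300 + j (I(j) = j - 5*60 - 5*60² = j - 300 - 5*3600 = j - 300 - 18000 = -18300 + j)
-4473 + I(v(8, -3)) = -4473 + (-18300 + 8²) = -4473 + (-18300 + 64) = -4473 - 18236 = -22709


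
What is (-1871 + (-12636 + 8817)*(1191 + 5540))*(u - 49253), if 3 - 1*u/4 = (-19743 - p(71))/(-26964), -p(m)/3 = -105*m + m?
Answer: 135464753457120/107 ≈ 1.2660e+12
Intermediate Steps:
p(m) = 312*m (p(m) = -3*(-105*m + m) = -(-312)*m = 312*m)
u = 619/107 (u = 12 - 4*(-19743 - 312*71)/(-26964) = 12 - 4*(-19743 - 1*22152)*(-1)/26964 = 12 - 4*(-19743 - 22152)*(-1)/26964 = 12 - (-167580)*(-1)/26964 = 12 - 4*665/428 = 12 - 665/107 = 619/107 ≈ 5.7850)
(-1871 + (-12636 + 8817)*(1191 + 5540))*(u - 49253) = (-1871 + (-12636 + 8817)*(1191 + 5540))*(619/107 - 49253) = (-1871 - 3819*6731)*(-5269452/107) = (-1871 - 25705689)*(-5269452/107) = -25707560*(-5269452/107) = 135464753457120/107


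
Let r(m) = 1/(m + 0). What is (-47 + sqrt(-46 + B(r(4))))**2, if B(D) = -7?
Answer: (47 - I*sqrt(53))**2 ≈ 2156.0 - 684.33*I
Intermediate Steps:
r(m) = 1/m
(-47 + sqrt(-46 + B(r(4))))**2 = (-47 + sqrt(-46 - 7))**2 = (-47 + sqrt(-53))**2 = (-47 + I*sqrt(53))**2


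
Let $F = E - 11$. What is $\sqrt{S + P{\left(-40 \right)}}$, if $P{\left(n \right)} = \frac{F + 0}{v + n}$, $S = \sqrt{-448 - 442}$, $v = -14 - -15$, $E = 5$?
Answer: $\frac{\sqrt{26 + 169 i \sqrt{890}}}{13} \approx 3.8722 + 3.8522 i$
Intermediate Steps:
$v = 1$ ($v = -14 + 15 = 1$)
$F = -6$ ($F = 5 - 11 = -6$)
$S = i \sqrt{890}$ ($S = \sqrt{-890} = i \sqrt{890} \approx 29.833 i$)
$P{\left(n \right)} = - \frac{6}{1 + n}$ ($P{\left(n \right)} = \frac{-6 + 0}{1 + n} = - \frac{6}{1 + n}$)
$\sqrt{S + P{\left(-40 \right)}} = \sqrt{i \sqrt{890} - \frac{6}{1 - 40}} = \sqrt{i \sqrt{890} - \frac{6}{-39}} = \sqrt{i \sqrt{890} - - \frac{2}{13}} = \sqrt{i \sqrt{890} + \frac{2}{13}} = \sqrt{\frac{2}{13} + i \sqrt{890}}$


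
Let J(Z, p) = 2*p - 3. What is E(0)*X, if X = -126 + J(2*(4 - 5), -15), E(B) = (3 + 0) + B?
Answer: -477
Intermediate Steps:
E(B) = 3 + B
J(Z, p) = -3 + 2*p
X = -159 (X = -126 + (-3 + 2*(-15)) = -126 + (-3 - 30) = -126 - 33 = -159)
E(0)*X = (3 + 0)*(-159) = 3*(-159) = -477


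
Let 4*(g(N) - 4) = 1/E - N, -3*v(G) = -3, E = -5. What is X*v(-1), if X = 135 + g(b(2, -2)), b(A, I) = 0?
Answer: 2779/20 ≈ 138.95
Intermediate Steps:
v(G) = 1 (v(G) = -⅓*(-3) = 1)
g(N) = 79/20 - N/4 (g(N) = 4 + (1/(-5) - N)/4 = 4 + (-⅕ - N)/4 = 4 + (-1/20 - N/4) = 79/20 - N/4)
X = 2779/20 (X = 135 + (79/20 - ¼*0) = 135 + (79/20 + 0) = 135 + 79/20 = 2779/20 ≈ 138.95)
X*v(-1) = (2779/20)*1 = 2779/20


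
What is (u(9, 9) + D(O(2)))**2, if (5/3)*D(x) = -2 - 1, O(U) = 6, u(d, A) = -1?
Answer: 196/25 ≈ 7.8400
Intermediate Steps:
D(x) = -9/5 (D(x) = 3*(-2 - 1)/5 = (3/5)*(-3) = -9/5)
(u(9, 9) + D(O(2)))**2 = (-1 - 9/5)**2 = (-14/5)**2 = 196/25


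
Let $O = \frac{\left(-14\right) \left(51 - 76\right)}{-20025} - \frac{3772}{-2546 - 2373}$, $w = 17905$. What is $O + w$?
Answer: $\frac{70550783201}{3940119} \approx 17906.0$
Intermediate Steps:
$O = \frac{2952506}{3940119}$ ($O = \left(-14\right) \left(-25\right) \left(- \frac{1}{20025}\right) - \frac{3772}{-4919} = 350 \left(- \frac{1}{20025}\right) - - \frac{3772}{4919} = - \frac{14}{801} + \frac{3772}{4919} = \frac{2952506}{3940119} \approx 0.74934$)
$O + w = \frac{2952506}{3940119} + 17905 = \frac{70550783201}{3940119}$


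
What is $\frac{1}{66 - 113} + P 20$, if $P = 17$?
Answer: $\frac{15979}{47} \approx 339.98$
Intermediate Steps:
$\frac{1}{66 - 113} + P 20 = \frac{1}{66 - 113} + 17 \cdot 20 = \frac{1}{-47} + 340 = - \frac{1}{47} + 340 = \frac{15979}{47}$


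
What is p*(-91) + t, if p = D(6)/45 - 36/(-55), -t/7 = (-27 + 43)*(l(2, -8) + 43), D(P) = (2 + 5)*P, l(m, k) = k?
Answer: -670642/165 ≈ -4064.5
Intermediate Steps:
D(P) = 7*P
t = -3920 (t = -7*(-27 + 43)*(-8 + 43) = -112*35 = -7*560 = -3920)
p = 262/165 (p = (7*6)/45 - 36/(-55) = 42*(1/45) - 36*(-1/55) = 14/15 + 36/55 = 262/165 ≈ 1.5879)
p*(-91) + t = (262/165)*(-91) - 3920 = -23842/165 - 3920 = -670642/165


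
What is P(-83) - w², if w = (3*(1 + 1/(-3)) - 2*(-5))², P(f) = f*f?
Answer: -13847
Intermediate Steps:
P(f) = f²
w = 144 (w = (3*(1 - ⅓) - 1*(-10))² = (3*(⅔) + 10)² = (2 + 10)² = 12² = 144)
P(-83) - w² = (-83)² - 1*144² = 6889 - 1*20736 = 6889 - 20736 = -13847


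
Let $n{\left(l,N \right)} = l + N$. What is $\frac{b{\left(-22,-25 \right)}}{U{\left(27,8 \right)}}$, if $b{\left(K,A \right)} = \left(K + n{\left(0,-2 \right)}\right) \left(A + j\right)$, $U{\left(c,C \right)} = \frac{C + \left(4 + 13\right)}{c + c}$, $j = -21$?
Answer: $\frac{59616}{25} \approx 2384.6$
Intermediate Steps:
$U{\left(c,C \right)} = \frac{17 + C}{2 c}$ ($U{\left(c,C \right)} = \frac{C + 17}{2 c} = \left(17 + C\right) \frac{1}{2 c} = \frac{17 + C}{2 c}$)
$n{\left(l,N \right)} = N + l$
$b{\left(K,A \right)} = \left(-21 + A\right) \left(-2 + K\right)$ ($b{\left(K,A \right)} = \left(K + \left(-2 + 0\right)\right) \left(A - 21\right) = \left(K - 2\right) \left(-21 + A\right) = \left(-2 + K\right) \left(-21 + A\right) = \left(-21 + A\right) \left(-2 + K\right)$)
$\frac{b{\left(-22,-25 \right)}}{U{\left(27,8 \right)}} = \frac{42 - -462 - -50 - -550}{\frac{1}{2} \cdot \frac{1}{27} \left(17 + 8\right)} = \frac{42 + 462 + 50 + 550}{\frac{1}{2} \cdot \frac{1}{27} \cdot 25} = \frac{1104}{\frac{25}{54}} = 1104 \cdot \frac{54}{25} = \frac{59616}{25}$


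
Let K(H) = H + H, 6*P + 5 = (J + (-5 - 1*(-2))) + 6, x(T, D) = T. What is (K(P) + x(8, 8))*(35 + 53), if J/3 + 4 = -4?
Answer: -176/3 ≈ -58.667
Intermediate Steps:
J = -24 (J = -12 + 3*(-4) = -12 - 12 = -24)
P = -13/3 (P = -⅚ + ((-24 + (-5 - 1*(-2))) + 6)/6 = -⅚ + ((-24 + (-5 + 2)) + 6)/6 = -⅚ + ((-24 - 3) + 6)/6 = -⅚ + (-27 + 6)/6 = -⅚ + (⅙)*(-21) = -⅚ - 7/2 = -13/3 ≈ -4.3333)
K(H) = 2*H
(K(P) + x(8, 8))*(35 + 53) = (2*(-13/3) + 8)*(35 + 53) = (-26/3 + 8)*88 = -⅔*88 = -176/3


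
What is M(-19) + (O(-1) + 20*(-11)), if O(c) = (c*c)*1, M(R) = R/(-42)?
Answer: -9179/42 ≈ -218.55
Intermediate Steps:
M(R) = -R/42 (M(R) = R*(-1/42) = -R/42)
O(c) = c**2 (O(c) = c**2*1 = c**2)
M(-19) + (O(-1) + 20*(-11)) = -1/42*(-19) + ((-1)**2 + 20*(-11)) = 19/42 + (1 - 220) = 19/42 - 219 = -9179/42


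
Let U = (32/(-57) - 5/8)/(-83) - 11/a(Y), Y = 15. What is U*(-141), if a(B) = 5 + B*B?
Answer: 6859603/1450840 ≈ 4.7280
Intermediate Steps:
a(B) = 5 + B**2
U = -145949/4352520 (U = (32/(-57) - 5/8)/(-83) - 11/(5 + 15**2) = (32*(-1/57) - 5*1/8)*(-1/83) - 11/(5 + 225) = (-32/57 - 5/8)*(-1/83) - 11/230 = -541/456*(-1/83) - 11*1/230 = 541/37848 - 11/230 = -145949/4352520 ≈ -0.033532)
U*(-141) = -145949/4352520*(-141) = 6859603/1450840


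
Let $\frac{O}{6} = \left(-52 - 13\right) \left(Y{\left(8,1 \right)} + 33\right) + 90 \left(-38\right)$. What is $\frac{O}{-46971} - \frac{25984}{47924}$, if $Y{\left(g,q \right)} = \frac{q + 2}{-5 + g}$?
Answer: $\frac{33198188}{187586517} \approx 0.17698$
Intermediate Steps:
$Y{\left(g,q \right)} = \frac{2 + q}{-5 + g}$
$O = -33780$ ($O = 6 \left(\left(-52 - 13\right) \left(\frac{2 + 1}{-5 + 8} + 33\right) + 90 \left(-38\right)\right) = 6 \left(- 65 \left(\frac{1}{3} \cdot 3 + 33\right) - 3420\right) = 6 \left(- 65 \left(1 + 33\right) - 3420\right) = 6 \left(\left(-65\right) 34 - 3420\right) = 6 \left(-2210 - 3420\right) = 6 \left(-5630\right) = -33780$)
$\frac{O}{-46971} - \frac{25984}{47924} = - \frac{33780}{-46971} - \frac{25984}{47924} = \left(-33780\right) \left(- \frac{1}{46971}\right) - \frac{6496}{11981} = \frac{11260}{15657} - \frac{6496}{11981} = \frac{33198188}{187586517}$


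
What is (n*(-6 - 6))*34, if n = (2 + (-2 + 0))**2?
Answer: 0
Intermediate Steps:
n = 0 (n = (2 - 2)**2 = 0**2 = 0)
(n*(-6 - 6))*34 = (0*(-6 - 6))*34 = (0*(-12))*34 = 0*34 = 0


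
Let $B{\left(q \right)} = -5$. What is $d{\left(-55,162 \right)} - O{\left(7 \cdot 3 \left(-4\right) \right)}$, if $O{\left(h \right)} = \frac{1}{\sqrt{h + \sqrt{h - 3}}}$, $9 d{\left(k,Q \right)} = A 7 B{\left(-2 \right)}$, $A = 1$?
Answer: $- \frac{35}{9} - \frac{1}{\sqrt{-84 + i \sqrt{87}}} \approx -3.8949 + 0.10861 i$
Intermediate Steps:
$d{\left(k,Q \right)} = - \frac{35}{9}$ ($d{\left(k,Q \right)} = \frac{1 \cdot 7 \left(-5\right)}{9} = \frac{7 \left(-5\right)}{9} = \frac{1}{9} \left(-35\right) = - \frac{35}{9}$)
$O{\left(h \right)} = \frac{1}{\sqrt{h + \sqrt{-3 + h}}}$
$d{\left(-55,162 \right)} - O{\left(7 \cdot 3 \left(-4\right) \right)} = - \frac{35}{9} - \frac{1}{\sqrt{7 \cdot 3 \left(-4\right) + \sqrt{-3 + 7 \cdot 3 \left(-4\right)}}} = - \frac{35}{9} - \frac{1}{\sqrt{21 \left(-4\right) + \sqrt{-3 + 21 \left(-4\right)}}} = - \frac{35}{9} - \frac{1}{\sqrt{-84 + \sqrt{-3 - 84}}} = - \frac{35}{9} - \frac{1}{\sqrt{-84 + \sqrt{-87}}} = - \frac{35}{9} - \frac{1}{\sqrt{-84 + i \sqrt{87}}}$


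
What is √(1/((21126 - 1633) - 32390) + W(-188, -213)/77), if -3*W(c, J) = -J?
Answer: 2*I*√25261578881/331023 ≈ 0.96029*I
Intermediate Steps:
W(c, J) = J/3 (W(c, J) = -(-1)*J/3 = J/3)
√(1/((21126 - 1633) - 32390) + W(-188, -213)/77) = √(1/((21126 - 1633) - 32390) + ((⅓)*(-213))/77) = √(1/(19493 - 32390) - 71*1/77) = √(1/(-12897) - 71/77) = √(-1/12897 - 71/77) = √(-915764/993069) = 2*I*√25261578881/331023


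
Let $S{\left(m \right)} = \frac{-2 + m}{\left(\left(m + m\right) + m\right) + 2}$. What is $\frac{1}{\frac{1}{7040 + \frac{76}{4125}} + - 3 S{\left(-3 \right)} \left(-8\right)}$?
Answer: $\frac{203280532}{3484837995} \approx 0.058333$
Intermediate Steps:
$S{\left(m \right)} = \frac{-2 + m}{2 + 3 m}$ ($S{\left(m \right)} = \frac{-2 + m}{\left(2 m + m\right) + 2} = \frac{-2 + m}{3 m + 2} = \frac{-2 + m}{2 + 3 m}$)
$\frac{1}{\frac{1}{7040 + \frac{76}{4125}} + - 3 S{\left(-3 \right)} \left(-8\right)} = \frac{1}{\frac{1}{7040 + \frac{76}{4125}} + - 3 \frac{-2 - 3}{2 + 3 \left(-3\right)} \left(-8\right)} = \frac{1}{\frac{1}{7040 + 76 \cdot \frac{1}{4125}} + - 3 \frac{1}{2 - 9} \left(-5\right) \left(-8\right)} = \frac{1}{\frac{1}{7040 + \frac{76}{4125}} + - 3 \frac{1}{-7} \left(-5\right) \left(-8\right)} = \frac{1}{\frac{1}{\frac{29040076}{4125}} + - 3 \left(\left(- \frac{1}{7}\right) \left(-5\right)\right) \left(-8\right)} = \frac{1}{\frac{4125}{29040076} + \left(-3\right) \frac{5}{7} \left(-8\right)} = \frac{1}{\frac{4125}{29040076} - - \frac{120}{7}} = \frac{1}{\frac{4125}{29040076} + \frac{120}{7}} = \frac{1}{\frac{3484837995}{203280532}} = \frac{203280532}{3484837995}$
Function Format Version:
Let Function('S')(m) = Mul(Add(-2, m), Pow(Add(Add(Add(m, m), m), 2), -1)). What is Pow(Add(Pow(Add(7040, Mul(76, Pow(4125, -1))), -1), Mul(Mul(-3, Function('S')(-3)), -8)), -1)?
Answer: Rational(203280532, 3484837995) ≈ 0.058333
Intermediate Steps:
Function('S')(m) = Mul(Pow(Add(2, Mul(3, m)), -1), Add(-2, m)) (Function('S')(m) = Mul(Add(-2, m), Pow(Add(Add(Mul(2, m), m), 2), -1)) = Mul(Add(-2, m), Pow(Add(Mul(3, m), 2), -1)) = Mul(Add(-2, m), Pow(Add(2, Mul(3, m)), -1)) = Mul(Pow(Add(2, Mul(3, m)), -1), Add(-2, m)))
Pow(Add(Pow(Add(7040, Mul(76, Pow(4125, -1))), -1), Mul(Mul(-3, Function('S')(-3)), -8)), -1) = Pow(Add(Pow(Add(7040, Mul(76, Pow(4125, -1))), -1), Mul(Mul(-3, Mul(Pow(Add(2, Mul(3, -3)), -1), Add(-2, -3))), -8)), -1) = Pow(Add(Pow(Add(7040, Mul(76, Rational(1, 4125))), -1), Mul(Mul(-3, Mul(Pow(Add(2, -9), -1), -5)), -8)), -1) = Pow(Add(Pow(Add(7040, Rational(76, 4125)), -1), Mul(Mul(-3, Mul(Pow(-7, -1), -5)), -8)), -1) = Pow(Add(Pow(Rational(29040076, 4125), -1), Mul(Mul(-3, Mul(Rational(-1, 7), -5)), -8)), -1) = Pow(Add(Rational(4125, 29040076), Mul(Mul(-3, Rational(5, 7)), -8)), -1) = Pow(Add(Rational(4125, 29040076), Mul(Rational(-15, 7), -8)), -1) = Pow(Add(Rational(4125, 29040076), Rational(120, 7)), -1) = Pow(Rational(3484837995, 203280532), -1) = Rational(203280532, 3484837995)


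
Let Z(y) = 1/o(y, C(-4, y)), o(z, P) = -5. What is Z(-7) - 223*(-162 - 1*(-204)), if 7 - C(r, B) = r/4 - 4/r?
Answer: -46831/5 ≈ -9366.2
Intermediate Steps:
C(r, B) = 7 + 4/r - r/4 (C(r, B) = 7 - (r/4 - 4/r) = 7 - (-4/r + r/4) = 7 + (4/r - r/4) = 7 + 4/r - r/4)
Z(y) = -⅕ (Z(y) = 1/(-5) = -⅕)
Z(-7) - 223*(-162 - 1*(-204)) = -⅕ - 223*(-162 - 1*(-204)) = -⅕ - 223*(-162 + 204) = -⅕ - 223*42 = -⅕ - 9366 = -46831/5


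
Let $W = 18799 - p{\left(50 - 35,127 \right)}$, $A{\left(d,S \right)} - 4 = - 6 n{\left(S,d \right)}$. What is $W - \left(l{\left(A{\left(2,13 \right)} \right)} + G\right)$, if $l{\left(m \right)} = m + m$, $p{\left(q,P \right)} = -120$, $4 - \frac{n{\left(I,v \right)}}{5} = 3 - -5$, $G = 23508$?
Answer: $-4837$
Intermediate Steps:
$n{\left(I,v \right)} = -20$ ($n{\left(I,v \right)} = 20 - 5 \left(3 - -5\right) = 20 - 5 \left(3 + 5\right) = 20 - 40 = -20$)
$A{\left(d,S \right)} = 124$ ($A{\left(d,S \right)} = 4 - -120 = 4 + 120 = 124$)
$l{\left(m \right)} = 2 m$
$W = 18919$ ($W = 18799 - -120 = 18799 + 120 = 18919$)
$W - \left(l{\left(A{\left(2,13 \right)} \right)} + G\right) = 18919 - \left(2 \cdot 124 + 23508\right) = 18919 - \left(248 + 23508\right) = 18919 - 23756 = -4837$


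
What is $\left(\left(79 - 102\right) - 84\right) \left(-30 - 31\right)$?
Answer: $6527$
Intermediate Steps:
$\left(\left(79 - 102\right) - 84\right) \left(-30 - 31\right) = \left(-23 - 84\right) \left(-61\right) = \left(-107\right) \left(-61\right) = 6527$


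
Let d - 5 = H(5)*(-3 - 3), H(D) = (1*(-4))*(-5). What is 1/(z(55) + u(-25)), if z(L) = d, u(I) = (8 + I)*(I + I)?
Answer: 1/735 ≈ 0.0013605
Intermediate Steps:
H(D) = 20 (H(D) = -4*(-5) = 20)
u(I) = 2*I*(8 + I) (u(I) = (8 + I)*(2*I) = 2*I*(8 + I))
d = -115 (d = 5 + 20*(-3 - 3) = 5 + 20*(-6) = 5 - 120 = -115)
z(L) = -115
1/(z(55) + u(-25)) = 1/(-115 + 2*(-25)*(8 - 25)) = 1/(-115 + 2*(-25)*(-17)) = 1/(-115 + 850) = 1/735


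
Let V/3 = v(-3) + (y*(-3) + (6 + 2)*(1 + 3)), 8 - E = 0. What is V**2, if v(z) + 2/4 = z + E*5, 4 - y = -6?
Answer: 53361/4 ≈ 13340.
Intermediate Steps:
E = 8 (E = 8 - 1*0 = 8 + 0 = 8)
y = 10 (y = 4 - 1*(-6) = 4 + 6 = 10)
v(z) = 79/2 + z (v(z) = -1/2 + (z + 8*5) = -1/2 + (z + 40) = -1/2 + (40 + z) = 79/2 + z)
V = 231/2 (V = 3*((79/2 - 3) + (10*(-3) + (6 + 2)*(1 + 3))) = 3*(73/2 + (-30 + 8*4)) = 3*(73/2 + (-30 + 32)) = 3*(73/2 + 2) = 3*(77/2) = 231/2 ≈ 115.50)
V**2 = (231/2)**2 = 53361/4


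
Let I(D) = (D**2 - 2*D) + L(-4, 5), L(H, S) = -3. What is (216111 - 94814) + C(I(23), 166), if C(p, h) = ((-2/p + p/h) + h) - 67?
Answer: 2418265837/19920 ≈ 1.2140e+5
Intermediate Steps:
I(D) = -3 + D**2 - 2*D (I(D) = (D**2 - 2*D) - 3 = -3 + D**2 - 2*D)
C(p, h) = -67 + h - 2/p + p/h (C(p, h) = (h - 2/p + p/h) - 67 = -67 + h - 2/p + p/h)
(216111 - 94814) + C(I(23), 166) = (216111 - 94814) + (-67 + 166 - 2/(-3 + 23**2 - 2*23) + (-3 + 23**2 - 2*23)/166) = 121297 + (-67 + 166 - 2/(-3 + 529 - 46) + (-3 + 529 - 46)*(1/166)) = 121297 + (-67 + 166 - 2/480 + 480*(1/166)) = 121297 + (-67 + 166 - 2*1/480 + 240/83) = 121297 + (-67 + 166 - 1/240 + 240/83) = 121297 + 2029597/19920 = 2418265837/19920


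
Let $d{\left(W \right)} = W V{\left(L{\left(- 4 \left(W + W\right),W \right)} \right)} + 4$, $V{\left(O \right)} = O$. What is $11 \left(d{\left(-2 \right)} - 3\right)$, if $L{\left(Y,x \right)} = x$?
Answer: $55$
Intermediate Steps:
$d{\left(W \right)} = 4 + W^{2}$ ($d{\left(W \right)} = W W + 4 = W^{2} + 4 = 4 + W^{2}$)
$11 \left(d{\left(-2 \right)} - 3\right) = 11 \left(\left(4 + \left(-2\right)^{2}\right) - 3\right) = 11 \left(\left(4 + 4\right) - 3\right) = 11 \left(8 - 3\right) = 11 \cdot 5 = 55$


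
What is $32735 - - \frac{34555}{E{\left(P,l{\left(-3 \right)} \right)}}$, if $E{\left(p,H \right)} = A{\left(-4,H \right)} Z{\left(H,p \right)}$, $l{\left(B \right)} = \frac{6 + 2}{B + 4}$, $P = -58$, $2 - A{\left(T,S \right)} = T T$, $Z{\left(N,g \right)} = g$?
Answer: $\frac{26615375}{812} \approx 32778.0$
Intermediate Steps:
$A{\left(T,S \right)} = 2 - T^{2}$ ($A{\left(T,S \right)} = 2 - T T = 2 - T^{2}$)
$l{\left(B \right)} = \frac{8}{4 + B}$
$E{\left(p,H \right)} = - 14 p$ ($E{\left(p,H \right)} = \left(2 - \left(-4\right)^{2}\right) p = \left(2 - 16\right) p = - 14 p$)
$32735 - - \frac{34555}{E{\left(P,l{\left(-3 \right)} \right)}} = 32735 - - \frac{34555}{\left(-14\right) \left(-58\right)} = 32735 - - \frac{34555}{812} = 32735 + \frac{34555}{812} = \frac{26615375}{812}$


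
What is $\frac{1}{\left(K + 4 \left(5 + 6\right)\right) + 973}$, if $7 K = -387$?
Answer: $\frac{7}{6732} \approx 0.0010398$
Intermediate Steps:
$K = - \frac{387}{7}$ ($K = \frac{1}{7} \left(-387\right) = - \frac{387}{7} \approx -55.286$)
$\frac{1}{\left(K + 4 \left(5 + 6\right)\right) + 973} = \frac{1}{\left(- \frac{387}{7} + 4 \left(5 + 6\right)\right) + 973} = \frac{1}{\left(- \frac{387}{7} + 4 \cdot 11\right) + 973} = \frac{1}{\left(- \frac{387}{7} + 44\right) + 973} = \frac{1}{- \frac{79}{7} + 973} = \frac{1}{\frac{6732}{7}} = \frac{7}{6732}$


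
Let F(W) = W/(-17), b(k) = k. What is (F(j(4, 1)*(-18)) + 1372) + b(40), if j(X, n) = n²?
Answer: 24022/17 ≈ 1413.1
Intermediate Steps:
F(W) = -W/17 (F(W) = W*(-1/17) = -W/17)
(F(j(4, 1)*(-18)) + 1372) + b(40) = (-1²*(-18)/17 + 1372) + 40 = (-(-18)/17 + 1372) + 40 = (-1/17*(-18) + 1372) + 40 = (18/17 + 1372) + 40 = 23342/17 + 40 = 24022/17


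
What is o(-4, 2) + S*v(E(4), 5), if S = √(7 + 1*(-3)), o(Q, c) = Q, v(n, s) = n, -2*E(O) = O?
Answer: -8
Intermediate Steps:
E(O) = -O/2
S = 2 (S = √(7 - 3) = √4 = 2)
o(-4, 2) + S*v(E(4), 5) = -4 + 2*(-½*4) = -4 + 2*(-2) = -4 - 4 = -8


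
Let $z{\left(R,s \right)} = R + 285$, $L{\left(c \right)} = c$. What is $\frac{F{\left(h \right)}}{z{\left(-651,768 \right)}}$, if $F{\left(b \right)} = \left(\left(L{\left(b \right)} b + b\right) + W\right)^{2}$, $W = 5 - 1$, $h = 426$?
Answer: $- \frac{16544896418}{183} \approx -9.0409 \cdot 10^{7}$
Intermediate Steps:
$z{\left(R,s \right)} = 285 + R$
$W = 4$
$F{\left(b \right)} = \left(4 + b + b^{2}\right)^{2}$ ($F{\left(b \right)} = \left(\left(b b + b\right) + 4\right)^{2} = \left(\left(b^{2} + b\right) + 4\right)^{2} = \left(\left(b + b^{2}\right) + 4\right)^{2} = \left(4 + b + b^{2}\right)^{2}$)
$\frac{F{\left(h \right)}}{z{\left(-651,768 \right)}} = \frac{\left(4 + 426 + 426^{2}\right)^{2}}{285 - 651} = \frac{\left(4 + 426 + 181476\right)^{2}}{-366} = 181906^{2} \left(- \frac{1}{366}\right) = 33089792836 \left(- \frac{1}{366}\right) = - \frac{16544896418}{183}$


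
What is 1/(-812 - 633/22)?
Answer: -22/18497 ≈ -0.0011894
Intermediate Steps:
1/(-812 - 633/22) = 1/(-18497/22) = -22/18497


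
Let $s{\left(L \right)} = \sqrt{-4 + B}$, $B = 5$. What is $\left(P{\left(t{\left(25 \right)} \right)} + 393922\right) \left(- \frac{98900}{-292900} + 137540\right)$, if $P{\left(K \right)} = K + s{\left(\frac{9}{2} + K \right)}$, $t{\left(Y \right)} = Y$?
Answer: $\frac{158704177212252}{2929} \approx 5.4184 \cdot 10^{10}$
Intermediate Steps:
$s{\left(L \right)} = 1$ ($s{\left(L \right)} = \sqrt{-4 + 5} = \sqrt{1} = 1$)
$P{\left(K \right)} = 1 + K$ ($P{\left(K \right)} = K + 1 = 1 + K$)
$\left(P{\left(t{\left(25 \right)} \right)} + 393922\right) \left(- \frac{98900}{-292900} + 137540\right) = \left(\left(1 + 25\right) + 393922\right) \left(- \frac{98900}{-292900} + 137540\right) = \left(26 + 393922\right) \left(\left(-98900\right) \left(- \frac{1}{292900}\right) + 137540\right) = 393948 \left(\frac{989}{2929} + 137540\right) = 393948 \cdot \frac{402855649}{2929} = \frac{158704177212252}{2929}$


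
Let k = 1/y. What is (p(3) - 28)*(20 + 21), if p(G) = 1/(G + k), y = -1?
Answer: -2255/2 ≈ -1127.5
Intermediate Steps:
k = -1 (k = 1/(-1) = -1)
p(G) = 1/(-1 + G) (p(G) = 1/(G - 1) = 1/(-1 + G))
(p(3) - 28)*(20 + 21) = (1/(-1 + 3) - 28)*(20 + 21) = (1/2 - 28)*41 = -55/2*41 = -2255/2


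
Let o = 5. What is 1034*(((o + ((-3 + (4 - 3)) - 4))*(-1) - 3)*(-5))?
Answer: 10340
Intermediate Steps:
1034*(((o + ((-3 + (4 - 3)) - 4))*(-1) - 3)*(-5)) = 1034*(((5 + ((-3 + (4 - 3)) - 4))*(-1) - 3)*(-5)) = 1034*(((5 + ((-3 + 1) - 4))*(-1) - 3)*(-5)) = 1034*(((5 + (-2 - 4))*(-1) - 3)*(-5)) = 1034*(((5 - 6)*(-1) - 3)*(-5)) = 1034*((-1*(-1) - 3)*(-5)) = 1034*((1 - 3)*(-5)) = 1034*(-2*(-5)) = 1034*10 = 10340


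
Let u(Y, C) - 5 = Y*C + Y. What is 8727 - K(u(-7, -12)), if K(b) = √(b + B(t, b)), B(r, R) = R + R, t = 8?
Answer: 8727 - √246 ≈ 8711.3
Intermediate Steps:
u(Y, C) = 5 + Y + C*Y (u(Y, C) = 5 + (Y*C + Y) = 5 + (C*Y + Y) = 5 + (Y + C*Y) = 5 + Y + C*Y)
B(r, R) = 2*R
K(b) = √3*√b (K(b) = √(b + 2*b) = √(3*b) = √3*√b)
8727 - K(u(-7, -12)) = 8727 - √3*√(5 - 7 - 12*(-7)) = 8727 - √3*√(5 - 7 + 84) = 8727 - √3*√82 = 8727 - √246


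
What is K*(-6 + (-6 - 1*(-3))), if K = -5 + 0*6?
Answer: 45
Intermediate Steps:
K = -5 (K = -5 + 0 = -5)
K*(-6 + (-6 - 1*(-3))) = -5*(-6 + (-6 - 1*(-3))) = -5*(-6 + (-6 + 3)) = -5*(-6 - 3) = -5*(-9) = 45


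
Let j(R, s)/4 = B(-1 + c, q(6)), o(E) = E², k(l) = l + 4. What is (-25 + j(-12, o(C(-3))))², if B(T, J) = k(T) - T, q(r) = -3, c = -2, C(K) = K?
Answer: 81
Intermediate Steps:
k(l) = 4 + l
B(T, J) = 4 (B(T, J) = (4 + T) - T = 4)
j(R, s) = 16 (j(R, s) = 4*4 = 16)
(-25 + j(-12, o(C(-3))))² = (-25 + 16)² = (-9)² = 81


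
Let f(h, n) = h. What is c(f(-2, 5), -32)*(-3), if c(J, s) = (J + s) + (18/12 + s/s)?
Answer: 189/2 ≈ 94.500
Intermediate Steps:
c(J, s) = 5/2 + J + s (c(J, s) = (J + s) + (18*(1/12) + 1) = (J + s) + (3/2 + 1) = (J + s) + 5/2 = 5/2 + J + s)
c(f(-2, 5), -32)*(-3) = (5/2 - 2 - 32)*(-3) = -63/2*(-3) = 189/2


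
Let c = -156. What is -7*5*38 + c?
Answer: -1486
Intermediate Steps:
-7*5*38 + c = -7*5*38 - 156 = -35*38 - 156 = -1330 - 156 = -1486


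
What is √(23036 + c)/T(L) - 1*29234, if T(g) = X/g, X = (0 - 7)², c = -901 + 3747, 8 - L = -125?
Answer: -29234 + 19*√25882/7 ≈ -28797.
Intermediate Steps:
L = 133 (L = 8 - 1*(-125) = 8 + 125 = 133)
c = 2846
X = 49 (X = (-7)² = 49)
T(g) = 49/g
√(23036 + c)/T(L) - 1*29234 = √(23036 + 2846)/((49/133)) - 1*29234 = √25882/((49*(1/133))) - 29234 = √25882/(7/19) - 29234 = √25882*(19/7) - 29234 = 19*√25882/7 - 29234 = -29234 + 19*√25882/7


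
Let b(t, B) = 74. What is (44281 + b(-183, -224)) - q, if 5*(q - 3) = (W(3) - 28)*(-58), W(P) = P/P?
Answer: 220194/5 ≈ 44039.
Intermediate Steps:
W(P) = 1
q = 1581/5 (q = 3 + ((1 - 28)*(-58))/5 = 3 + (-27*(-58))/5 = 3 + (⅕)*1566 = 3 + 1566/5 = 1581/5 ≈ 316.20)
(44281 + b(-183, -224)) - q = (44281 + 74) - 1*1581/5 = 44355 - 1581/5 = 220194/5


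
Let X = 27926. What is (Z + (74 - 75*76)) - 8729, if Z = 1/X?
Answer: -400877729/27926 ≈ -14355.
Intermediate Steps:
Z = 1/27926 ≈ 3.5809e-5
(Z + (74 - 75*76)) - 8729 = (1/27926 + (74 - 75*76)) - 8729 = (1/27926 + (74 - 5700)) - 8729 = (1/27926 - 5626) - 8729 = -157111675/27926 - 8729 = -400877729/27926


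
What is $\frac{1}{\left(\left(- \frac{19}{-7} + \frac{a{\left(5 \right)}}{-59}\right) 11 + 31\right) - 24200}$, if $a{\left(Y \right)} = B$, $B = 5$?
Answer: $- \frac{413}{9969851} \approx -4.1425 \cdot 10^{-5}$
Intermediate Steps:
$a{\left(Y \right)} = 5$
$\frac{1}{\left(\left(- \frac{19}{-7} + \frac{a{\left(5 \right)}}{-59}\right) 11 + 31\right) - 24200} = \frac{1}{\left(\left(- \frac{19}{-7} + \frac{5}{-59}\right) 11 + 31\right) - 24200} = \frac{1}{\left(\left(\left(-19\right) \left(- \frac{1}{7}\right) + 5 \left(- \frac{1}{59}\right)\right) 11 + 31\right) - 24200} = \frac{1}{\left(\left(\frac{19}{7} - \frac{5}{59}\right) 11 + 31\right) - 24200} = \frac{1}{\left(\frac{1086}{413} \cdot 11 + 31\right) - 24200} = \frac{1}{\left(\frac{11946}{413} + 31\right) - 24200} = \frac{1}{\frac{24749}{413} - 24200} = \frac{1}{- \frac{9969851}{413}} = - \frac{413}{9969851}$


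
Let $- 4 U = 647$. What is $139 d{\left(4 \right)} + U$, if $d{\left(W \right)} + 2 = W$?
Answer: $\frac{465}{4} \approx 116.25$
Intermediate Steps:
$U = - \frac{647}{4}$ ($U = \left(- \frac{1}{4}\right) 647 = - \frac{647}{4} \approx -161.75$)
$d{\left(W \right)} = -2 + W$
$139 d{\left(4 \right)} + U = 139 \left(-2 + 4\right) - \frac{647}{4} = 139 \cdot 2 - \frac{647}{4} = 278 - \frac{647}{4} = \frac{465}{4}$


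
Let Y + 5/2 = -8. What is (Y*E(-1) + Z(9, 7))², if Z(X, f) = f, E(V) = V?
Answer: 1225/4 ≈ 306.25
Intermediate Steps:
Y = -21/2 (Y = -5/2 - 8 = -21/2 ≈ -10.500)
(Y*E(-1) + Z(9, 7))² = (-21/2*(-1) + 7)² = (21/2 + 7)² = (35/2)² = 1225/4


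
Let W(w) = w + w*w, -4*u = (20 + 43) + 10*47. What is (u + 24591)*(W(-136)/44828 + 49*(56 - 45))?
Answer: 591404341453/44828 ≈ 1.3193e+7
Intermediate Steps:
u = -533/4 (u = -((20 + 43) + 10*47)/4 = -(63 + 470)/4 = -¼*533 = -533/4 ≈ -133.25)
W(w) = w + w²
(u + 24591)*(W(-136)/44828 + 49*(56 - 45)) = (-533/4 + 24591)*(-136*(1 - 136)/44828 + 49*(56 - 45)) = 97831*(-136*(-135)*(1/44828) + 49*11)/4 = 97831*(18360*(1/44828) + 539)/4 = 97831*(4590/11207 + 539)/4 = (97831/4)*(6045163/11207) = 591404341453/44828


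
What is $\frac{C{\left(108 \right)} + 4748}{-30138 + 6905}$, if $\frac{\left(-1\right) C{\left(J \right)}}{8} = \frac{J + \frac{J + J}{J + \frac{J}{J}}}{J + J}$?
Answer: $- \frac{517088}{2532397} \approx -0.20419$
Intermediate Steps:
$C{\left(J \right)} = - \frac{4 \left(J + \frac{2 J}{1 + J}\right)}{J}$ ($C{\left(J \right)} = - 8 \frac{J + \frac{J + J}{J + \frac{J}{J}}}{J + J} = - 8 \frac{J + \frac{2 J}{J + 1}}{2 J} = - 8 \left(J + \frac{2 J}{1 + J}\right) \frac{1}{2 J} = - 8 \frac{J + \frac{2 J}{1 + J}}{2 J} = - \frac{4 \left(J + \frac{2 J}{1 + J}\right)}{J}$)
$\frac{C{\left(108 \right)} + 4748}{-30138 + 6905} = \frac{\frac{4 \left(-3 - 108\right)}{1 + 108} + 4748}{-30138 + 6905} = \frac{\frac{4 \left(-3 - 108\right)}{109} + 4748}{-23233} = \left(4 \cdot \frac{1}{109} \left(-111\right) + 4748\right) \left(- \frac{1}{23233}\right) = \left(- \frac{444}{109} + 4748\right) \left(- \frac{1}{23233}\right) = \frac{517088}{109} \left(- \frac{1}{23233}\right) = - \frac{517088}{2532397}$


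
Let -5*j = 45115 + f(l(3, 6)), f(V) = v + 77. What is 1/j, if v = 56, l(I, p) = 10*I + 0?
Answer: -5/45248 ≈ -0.00011050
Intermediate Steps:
l(I, p) = 10*I
f(V) = 133 (f(V) = 56 + 77 = 133)
j = -45248/5 (j = -(45115 + 133)/5 = -1/5*45248 = -45248/5 ≈ -9049.6)
1/j = 1/(-45248/5) = -5/45248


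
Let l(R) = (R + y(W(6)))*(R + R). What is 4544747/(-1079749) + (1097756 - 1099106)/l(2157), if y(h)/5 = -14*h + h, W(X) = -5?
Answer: -8110607560351/1926874715942 ≈ -4.2092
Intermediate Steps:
y(h) = -65*h (y(h) = 5*(-14*h + h) = 5*(-13*h) = -65*h)
l(R) = 2*R*(325 + R) (l(R) = (R - 65*(-5))*(R + R) = (R + 325)*(2*R) = (325 + R)*(2*R) = 2*R*(325 + R))
4544747/(-1079749) + (1097756 - 1099106)/l(2157) = 4544747/(-1079749) + (1097756 - 1099106)/((2*2157*(325 + 2157))) = 4544747*(-1/1079749) - 1350/(2*2157*2482) = -4544747/1079749 - 1350/10707348 = -4544747/1079749 - 1350*1/10707348 = -4544747/1079749 - 225/1784558 = -8110607560351/1926874715942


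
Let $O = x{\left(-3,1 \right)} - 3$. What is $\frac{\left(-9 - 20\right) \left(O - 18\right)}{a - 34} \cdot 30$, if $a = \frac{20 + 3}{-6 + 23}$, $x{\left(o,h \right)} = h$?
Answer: $- \frac{19720}{37} \approx -532.97$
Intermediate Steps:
$a = \frac{23}{17} \approx 1.3529$
$O = -2$ ($O = 1 - 3 = -2$)
$\frac{\left(-9 - 20\right) \left(O - 18\right)}{a - 34} \cdot 30 = \frac{\left(-9 - 20\right) \left(-2 - 18\right)}{\frac{23}{17} - 34} \cdot 30 = \frac{\left(-29\right) \left(-20\right)}{- \frac{555}{17}} \cdot 30 = \left(- \frac{17}{555}\right) 580 \cdot 30 = \left(- \frac{1972}{111}\right) 30 = - \frac{19720}{37}$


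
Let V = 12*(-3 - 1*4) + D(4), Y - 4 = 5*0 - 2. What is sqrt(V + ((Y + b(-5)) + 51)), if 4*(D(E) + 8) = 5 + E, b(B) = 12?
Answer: 3*I*sqrt(11)/2 ≈ 4.9749*I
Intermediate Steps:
Y = 2 (Y = 4 + (5*0 - 2) = 4 + (0 - 2) = 4 - 2 = 2)
D(E) = -27/4 + E/4 (D(E) = -8 + (5 + E)/4 = -8 + (5/4 + E/4) = -27/4 + E/4)
V = -359/4 (V = 12*(-3 - 1*4) + (-27/4 + (1/4)*4) = 12*(-3 - 4) + (-27/4 + 1) = 12*(-7) - 23/4 = -84 - 23/4 = -359/4 ≈ -89.750)
sqrt(V + ((Y + b(-5)) + 51)) = sqrt(-359/4 + ((2 + 12) + 51)) = sqrt(-359/4 + (14 + 51)) = sqrt(-359/4 + 65) = sqrt(-99/4) = 3*I*sqrt(11)/2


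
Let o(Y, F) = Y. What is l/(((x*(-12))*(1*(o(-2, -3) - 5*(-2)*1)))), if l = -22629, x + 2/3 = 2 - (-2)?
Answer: 22629/320 ≈ 70.716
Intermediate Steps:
x = 10/3 (x = -2/3 + (2 - (-2)) = -2/3 + (2 - 1*(-2)) = -2/3 + (2 + 2) = -2/3 + 4 = 10/3 ≈ 3.3333)
l/(((x*(-12))*(1*(o(-2, -3) - 5*(-2)*1)))) = -22629*(-1/(40*(-2 - 5*(-2)*1))) = -22629*(-1/(40*(-2 + 10*1))) = -22629*(-1/(40*(-2 + 10))) = -22629/((-40*8)) = -22629/(-320) = -22629*(-1/320) = 22629/320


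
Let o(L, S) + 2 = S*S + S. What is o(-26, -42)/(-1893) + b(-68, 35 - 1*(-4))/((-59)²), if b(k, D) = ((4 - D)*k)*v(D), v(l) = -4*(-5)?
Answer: 84119480/6589533 ≈ 12.766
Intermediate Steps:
v(l) = 20
o(L, S) = -2 + S + S² (o(L, S) = -2 + (S*S + S) = -2 + (S² + S) = -2 + (S + S²) = -2 + S + S²)
b(k, D) = 20*k*(4 - D) (b(k, D) = ((4 - D)*k)*20 = (k*(4 - D))*20 = 20*k*(4 - D))
o(-26, -42)/(-1893) + b(-68, 35 - 1*(-4))/((-59)²) = (-2 - 42 + (-42)²)/(-1893) + (20*(-68)*(4 - (35 - 1*(-4))))/((-59)²) = (-2 - 42 + 1764)*(-1/1893) + (20*(-68)*(4 - (35 + 4)))/3481 = 1720*(-1/1893) + (20*(-68)*(4 - 1*39))*(1/3481) = -1720/1893 + (20*(-68)*(4 - 39))*(1/3481) = -1720/1893 + (20*(-68)*(-35))*(1/3481) = -1720/1893 + 47600*(1/3481) = -1720/1893 + 47600/3481 = 84119480/6589533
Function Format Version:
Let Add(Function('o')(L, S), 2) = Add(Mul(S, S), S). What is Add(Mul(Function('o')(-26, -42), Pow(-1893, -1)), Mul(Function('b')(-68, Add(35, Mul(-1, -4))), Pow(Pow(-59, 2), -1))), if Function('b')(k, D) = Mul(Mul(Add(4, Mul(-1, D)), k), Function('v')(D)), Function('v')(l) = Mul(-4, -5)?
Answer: Rational(84119480, 6589533) ≈ 12.766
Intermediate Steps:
Function('v')(l) = 20
Function('o')(L, S) = Add(-2, S, Pow(S, 2)) (Function('o')(L, S) = Add(-2, Add(Mul(S, S), S)) = Add(-2, Add(Pow(S, 2), S)) = Add(-2, Add(S, Pow(S, 2))) = Add(-2, S, Pow(S, 2)))
Function('b')(k, D) = Mul(20, k, Add(4, Mul(-1, D))) (Function('b')(k, D) = Mul(Mul(Add(4, Mul(-1, D)), k), 20) = Mul(Mul(k, Add(4, Mul(-1, D))), 20) = Mul(20, k, Add(4, Mul(-1, D))))
Add(Mul(Function('o')(-26, -42), Pow(-1893, -1)), Mul(Function('b')(-68, Add(35, Mul(-1, -4))), Pow(Pow(-59, 2), -1))) = Add(Mul(Add(-2, -42, Pow(-42, 2)), Pow(-1893, -1)), Mul(Mul(20, -68, Add(4, Mul(-1, Add(35, Mul(-1, -4))))), Pow(Pow(-59, 2), -1))) = Add(Mul(Add(-2, -42, 1764), Rational(-1, 1893)), Mul(Mul(20, -68, Add(4, Mul(-1, Add(35, 4)))), Pow(3481, -1))) = Add(Mul(1720, Rational(-1, 1893)), Mul(Mul(20, -68, Add(4, Mul(-1, 39))), Rational(1, 3481))) = Add(Rational(-1720, 1893), Mul(Mul(20, -68, Add(4, -39)), Rational(1, 3481))) = Add(Rational(-1720, 1893), Mul(Mul(20, -68, -35), Rational(1, 3481))) = Add(Rational(-1720, 1893), Mul(47600, Rational(1, 3481))) = Add(Rational(-1720, 1893), Rational(47600, 3481)) = Rational(84119480, 6589533)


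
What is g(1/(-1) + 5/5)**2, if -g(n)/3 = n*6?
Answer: 0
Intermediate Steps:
g(n) = -18*n (g(n) = -3*n*6 = -18*n)
g(1/(-1) + 5/5)**2 = (-18*(1/(-1) + 5/5))**2 = (-18*(1*(-1) + 5*(1/5)))**2 = (-18*(-1 + 1))**2 = (-18*0)**2 = 0**2 = 0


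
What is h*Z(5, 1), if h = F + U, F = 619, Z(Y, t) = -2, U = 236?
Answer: -1710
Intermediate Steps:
h = 855 (h = 619 + 236 = 855)
h*Z(5, 1) = 855*(-2) = -1710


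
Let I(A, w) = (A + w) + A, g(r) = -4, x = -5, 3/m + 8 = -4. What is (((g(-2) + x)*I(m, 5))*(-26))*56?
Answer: 58968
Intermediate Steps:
m = -¼ (m = 3/(-8 - 4) = 3/(-12) = 3*(-1/12) = -¼ ≈ -0.25000)
I(A, w) = w + 2*A
(((g(-2) + x)*I(m, 5))*(-26))*56 = (((-4 - 5)*(5 + 2*(-¼)))*(-26))*56 = (-9*(5 - ½)*(-26))*56 = (-9*9/2*(-26))*56 = -81/2*(-26)*56 = 1053*56 = 58968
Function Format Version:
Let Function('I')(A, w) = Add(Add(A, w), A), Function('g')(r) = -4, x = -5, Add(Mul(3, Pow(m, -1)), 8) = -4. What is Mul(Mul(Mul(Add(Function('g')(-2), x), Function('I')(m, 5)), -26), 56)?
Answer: 58968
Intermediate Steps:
m = Rational(-1, 4) (m = Mul(3, Pow(Add(-8, -4), -1)) = Mul(3, Pow(-12, -1)) = Mul(3, Rational(-1, 12)) = Rational(-1, 4) ≈ -0.25000)
Function('I')(A, w) = Add(w, Mul(2, A))
Mul(Mul(Mul(Add(Function('g')(-2), x), Function('I')(m, 5)), -26), 56) = Mul(Mul(Mul(Add(-4, -5), Add(5, Mul(2, Rational(-1, 4)))), -26), 56) = Mul(Mul(Mul(-9, Add(5, Rational(-1, 2))), -26), 56) = Mul(Mul(Mul(-9, Rational(9, 2)), -26), 56) = Mul(Mul(Rational(-81, 2), -26), 56) = Mul(1053, 56) = 58968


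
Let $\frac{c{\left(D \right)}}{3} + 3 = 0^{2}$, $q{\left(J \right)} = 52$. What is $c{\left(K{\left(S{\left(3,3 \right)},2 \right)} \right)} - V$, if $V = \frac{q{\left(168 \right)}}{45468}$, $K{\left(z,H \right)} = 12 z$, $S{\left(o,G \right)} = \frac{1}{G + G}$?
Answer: $- \frac{102316}{11367} \approx -9.0011$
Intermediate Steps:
$S{\left(o,G \right)} = \frac{1}{2 G}$
$c{\left(D \right)} = -9$ ($c{\left(D \right)} = -9 + 3 \cdot 0^{2} = -9 + 3 \cdot 0 = -9 + 0 = -9$)
$V = \frac{13}{11367}$ ($V = \frac{52}{45468} = 52 \cdot \frac{1}{45468} = \frac{13}{11367} \approx 0.0011437$)
$c{\left(K{\left(S{\left(3,3 \right)},2 \right)} \right)} - V = -9 - \frac{13}{11367} = - \frac{102316}{11367}$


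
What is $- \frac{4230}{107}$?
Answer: $- \frac{4230}{107} \approx -39.533$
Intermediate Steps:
$- \frac{4230}{107}$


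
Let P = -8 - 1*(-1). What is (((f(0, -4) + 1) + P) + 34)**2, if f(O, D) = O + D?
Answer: 576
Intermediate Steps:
P = -7 (P = -8 + 1 = -7)
f(O, D) = D + O
(((f(0, -4) + 1) + P) + 34)**2 = ((((-4 + 0) + 1) - 7) + 34)**2 = (((-4 + 1) - 7) + 34)**2 = ((-3 - 7) + 34)**2 = (-10 + 34)**2 = 24**2 = 576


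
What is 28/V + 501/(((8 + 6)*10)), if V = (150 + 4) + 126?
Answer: 103/28 ≈ 3.6786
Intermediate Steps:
V = 280 (V = 154 + 126 = 280)
28/V + 501/(((8 + 6)*10)) = 28/280 + 501/(((8 + 6)*10)) = 28*(1/280) + 501/((14*10)) = 1/10 + 501/140 = 103/28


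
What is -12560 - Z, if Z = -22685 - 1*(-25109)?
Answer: -14984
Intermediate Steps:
Z = 2424 (Z = -22685 + 25109 = 2424)
-12560 - Z = -12560 - 1*2424 = -12560 - 2424 = -14984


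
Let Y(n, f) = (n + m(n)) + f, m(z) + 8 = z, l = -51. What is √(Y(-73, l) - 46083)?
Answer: 4*I*√2893 ≈ 215.15*I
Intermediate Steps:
m(z) = -8 + z
Y(n, f) = -8 + f + 2*n (Y(n, f) = (n + (-8 + n)) + f = (-8 + 2*n) + f = -8 + f + 2*n)
√(Y(-73, l) - 46083) = √((-8 - 51 + 2*(-73)) - 46083) = √((-8 - 51 - 146) - 46083) = √(-205 - 46083) = √(-46288) = 4*I*√2893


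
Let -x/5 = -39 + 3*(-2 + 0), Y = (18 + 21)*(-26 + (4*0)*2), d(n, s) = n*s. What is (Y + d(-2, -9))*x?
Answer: -224100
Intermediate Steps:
Y = -1014 (Y = 39*(-26 + 0*2) = 39*(-26 + 0) = 39*(-26) = -1014)
x = 225 (x = -5*(-39 + 3*(-2 + 0)) = -5*(-39 + 3*(-2)) = -5*(-39 - 6) = -5*(-45) = 225)
(Y + d(-2, -9))*x = (-1014 - 2*(-9))*225 = (-1014 + 18)*225 = -996*225 = -224100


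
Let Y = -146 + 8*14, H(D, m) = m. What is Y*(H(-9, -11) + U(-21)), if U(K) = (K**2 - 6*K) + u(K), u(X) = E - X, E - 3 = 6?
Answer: -19924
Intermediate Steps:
E = 9 (E = 3 + 6 = 9)
u(X) = 9 - X
Y = -34 (Y = -146 + 112 = -34)
U(K) = 9 + K**2 - 7*K (U(K) = (K**2 - 6*K) + (9 - K) = 9 + K**2 - 7*K)
Y*(H(-9, -11) + U(-21)) = -34*(-11 + (9 + (-21)**2 - 7*(-21))) = -34*(-11 + (9 + 441 + 147)) = -34*(-11 + 597) = -34*586 = -19924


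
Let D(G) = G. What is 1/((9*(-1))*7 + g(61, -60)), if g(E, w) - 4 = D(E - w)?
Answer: 1/62 ≈ 0.016129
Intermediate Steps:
g(E, w) = 4 + E - w (g(E, w) = 4 + (E - w) = 4 + E - w)
1/((9*(-1))*7 + g(61, -60)) = 1/((9*(-1))*7 + (4 + 61 - 1*(-60))) = 1/(-9*7 + (4 + 61 + 60)) = 1/(-63 + 125) = 1/62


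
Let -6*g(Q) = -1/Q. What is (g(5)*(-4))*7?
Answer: -14/15 ≈ -0.93333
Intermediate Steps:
g(Q) = 1/(6*Q) (g(Q) = -(-1)/(6*Q) = 1/(6*Q))
(g(5)*(-4))*7 = (((1/6)/5)*(-4))*7 = (((1/6)*(1/5))*(-4))*7 = ((1/30)*(-4))*7 = -2/15*7 = -14/15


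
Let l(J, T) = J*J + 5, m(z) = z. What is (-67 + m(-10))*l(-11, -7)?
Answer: -9702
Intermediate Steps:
l(J, T) = 5 + J² (l(J, T) = J² + 5 = 5 + J²)
(-67 + m(-10))*l(-11, -7) = (-67 - 10)*(5 + (-11)²) = -77*(5 + 121) = -77*126 = -9702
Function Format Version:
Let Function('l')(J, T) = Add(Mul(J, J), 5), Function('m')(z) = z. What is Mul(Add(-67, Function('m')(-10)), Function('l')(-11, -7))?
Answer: -9702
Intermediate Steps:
Function('l')(J, T) = Add(5, Pow(J, 2)) (Function('l')(J, T) = Add(Pow(J, 2), 5) = Add(5, Pow(J, 2)))
Mul(Add(-67, Function('m')(-10)), Function('l')(-11, -7)) = Mul(Add(-67, -10), Add(5, Pow(-11, 2))) = Mul(-77, Add(5, 121)) = Mul(-77, 126) = -9702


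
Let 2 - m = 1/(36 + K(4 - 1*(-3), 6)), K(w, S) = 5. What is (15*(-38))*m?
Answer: -46170/41 ≈ -1126.1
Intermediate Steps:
m = 81/41 (m = 2 - 1/(36 + 5) = 2 - 1/41 = 81/41 ≈ 1.9756)
(15*(-38))*m = (15*(-38))*(81/41) = -570*81/41 = -46170/41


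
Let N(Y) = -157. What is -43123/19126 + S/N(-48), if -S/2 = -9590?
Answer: -373606991/3002782 ≈ -124.42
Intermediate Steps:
S = 19180 (S = -2*(-9590) = 19180)
-43123/19126 + S/N(-48) = -43123/19126 + 19180/(-157) = -43123*1/19126 + 19180*(-1/157) = -43123/19126 - 19180/157 = -373606991/3002782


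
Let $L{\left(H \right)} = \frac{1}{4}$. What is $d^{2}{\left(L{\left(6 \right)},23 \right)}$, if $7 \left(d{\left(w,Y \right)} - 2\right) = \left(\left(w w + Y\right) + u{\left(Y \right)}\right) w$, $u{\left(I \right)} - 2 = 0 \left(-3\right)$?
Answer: $\frac{1682209}{200704} \approx 8.3815$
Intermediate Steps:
$u{\left(I \right)} = 2$ ($u{\left(I \right)} = 2 + 0 \left(-3\right) = 2 + 0 = 2$)
$L{\left(H \right)} = \frac{1}{4}$
$d{\left(w,Y \right)} = 2 + \frac{w \left(2 + Y + w^{2}\right)}{7}$ ($d{\left(w,Y \right)} = 2 + \frac{\left(\left(w w + Y\right) + 2\right) w}{7} = 2 + \frac{\left(\left(w^{2} + Y\right) + 2\right) w}{7} = 2 + \frac{\left(\left(Y + w^{2}\right) + 2\right) w}{7} = 2 + \frac{\left(2 + Y + w^{2}\right) w}{7} = 2 + \frac{w \left(2 + Y + w^{2}\right)}{7}$)
$d^{2}{\left(L{\left(6 \right)},23 \right)} = \left(2 + \frac{1}{7 \cdot 64} + \frac{2}{7} \cdot \frac{1}{4} + \frac{1}{7} \cdot 23 \cdot \frac{1}{4}\right)^{2} = \left(2 + \frac{1}{7} \cdot \frac{1}{64} + \frac{1}{14} + \frac{23}{28}\right)^{2} = \left(2 + \frac{1}{448} + \frac{1}{14} + \frac{23}{28}\right)^{2} = \left(\frac{1297}{448}\right)^{2} = \frac{1682209}{200704}$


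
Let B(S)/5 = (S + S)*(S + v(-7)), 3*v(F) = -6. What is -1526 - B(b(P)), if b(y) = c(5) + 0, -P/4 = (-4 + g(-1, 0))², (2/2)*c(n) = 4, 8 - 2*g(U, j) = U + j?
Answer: -1606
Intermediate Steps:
v(F) = -2 (v(F) = (⅓)*(-6) = -2)
g(U, j) = 4 - U/2 - j/2 (g(U, j) = 4 - (U + j)/2 = 4 + (-U/2 - j/2) = 4 - U/2 - j/2)
c(n) = 4
P = -1 (P = -4*(-4 + (4 - ½*(-1) - ½*0))² = -4*(-4 + (4 + ½ + 0))² = -4*(-4 + 9/2)² = -4*(½)² = -4*¼ = -1)
b(y) = 4 (b(y) = 4 + 0 = 4)
B(S) = 10*S*(-2 + S) (B(S) = 5*((S + S)*(S - 2)) = 5*((2*S)*(-2 + S)) = 5*(2*S*(-2 + S)) = 10*S*(-2 + S))
-1526 - B(b(P)) = -1526 - 10*4*(-2 + 4) = -1526 - 10*4*2 = -1526 - 1*80 = -1526 - 80 = -1606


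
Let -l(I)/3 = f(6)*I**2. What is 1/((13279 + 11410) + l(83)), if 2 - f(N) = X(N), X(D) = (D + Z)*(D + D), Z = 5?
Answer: 1/2711399 ≈ 3.6881e-7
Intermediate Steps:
X(D) = 2*D*(5 + D) (X(D) = (D + 5)*(D + D) = (5 + D)*(2*D) = 2*D*(5 + D))
f(N) = 2 - 2*N*(5 + N)
l(I) = 390*I**2 (l(I) = -3*(2 - 2*6*(5 + 6))*I**2 = -3*(2 - 2*6*11)*I**2 = -3*(2 - 132)*I**2 = -(-390)*I**2 = 390*I**2)
1/((13279 + 11410) + l(83)) = 1/((13279 + 11410) + 390*83**2) = 1/(24689 + 390*6889) = 1/(24689 + 2686710) = 1/2711399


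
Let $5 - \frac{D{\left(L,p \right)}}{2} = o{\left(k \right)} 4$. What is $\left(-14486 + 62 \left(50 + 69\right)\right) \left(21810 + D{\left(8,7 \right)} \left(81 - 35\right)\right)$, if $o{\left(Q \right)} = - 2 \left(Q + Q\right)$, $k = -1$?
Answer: $-147832184$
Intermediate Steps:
$o{\left(Q \right)} = - 4 Q$ ($o{\left(Q \right)} = - 2 \cdot 2 Q = - 4 Q$)
$D{\left(L,p \right)} = -22$ ($D{\left(L,p \right)} = 10 - 2 \left(-4\right) \left(-1\right) 4 = 10 - 2 \cdot 4 \cdot 4 = 10 - 32 = -22$)
$\left(-14486 + 62 \left(50 + 69\right)\right) \left(21810 + D{\left(8,7 \right)} \left(81 - 35\right)\right) = \left(-14486 + 62 \left(50 + 69\right)\right) \left(21810 - 22 \left(81 - 35\right)\right) = \left(-14486 + 62 \cdot 119\right) \left(21810 - 1012\right) = \left(-14486 + 7378\right) \left(21810 - 1012\right) = \left(-7108\right) 20798 = -147832184$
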